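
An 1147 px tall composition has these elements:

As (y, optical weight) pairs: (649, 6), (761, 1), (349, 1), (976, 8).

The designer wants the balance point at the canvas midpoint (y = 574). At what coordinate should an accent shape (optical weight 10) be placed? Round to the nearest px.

New total weight: (6 + 1 + 1 + 8) + 10 = 26.
y: target moment 26×574 = 14924; current 6·649 + 1·761 + 1·349 + 8·976 = 12812; the accent shape supplies 2112, so y = 2112/10 ≈ 211.20.

y ≈ 211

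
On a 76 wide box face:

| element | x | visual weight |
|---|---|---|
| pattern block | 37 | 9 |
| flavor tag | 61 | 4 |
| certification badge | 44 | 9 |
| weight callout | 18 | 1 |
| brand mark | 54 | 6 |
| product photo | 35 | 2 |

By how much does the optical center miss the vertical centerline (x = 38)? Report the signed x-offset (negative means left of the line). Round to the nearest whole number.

≈ 7

Weights sum to 9 + 4 + 9 + 1 + 6 + 2 = 31.
Σw·x = 1385; x̄ = 1385/31 ≈ 44.68.
Difference: 44.68 − 38 ≈ 6.68.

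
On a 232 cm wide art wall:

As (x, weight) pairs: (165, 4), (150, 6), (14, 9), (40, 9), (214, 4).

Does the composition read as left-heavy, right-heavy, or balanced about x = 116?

Σw = 4 + 6 + 9 + 9 + 4 = 32.
x-moment: 4·165 + 6·150 + 9·14 + 9·40 + 4·214 = 2902; centroid 2902/32 ≈ 90.69.
90.7 lies left of the midline 116, so the layout is left-heavy.

left-heavy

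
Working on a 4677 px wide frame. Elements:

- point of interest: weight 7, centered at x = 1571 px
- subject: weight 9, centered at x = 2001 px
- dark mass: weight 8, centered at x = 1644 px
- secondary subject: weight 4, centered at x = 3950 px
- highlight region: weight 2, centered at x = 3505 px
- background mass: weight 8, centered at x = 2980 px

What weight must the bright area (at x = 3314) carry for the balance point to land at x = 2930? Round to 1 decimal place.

w ≈ 58.7

Fixed elements: Σw = 7 + 9 + 8 + 4 + 2 + 8 = 38, Σw·x = 7·1571 + 9·2001 + 8·1644 + 4·3950 + 2·3505 + 8·2980 = 88808.
Set Σw·x/Σw = 2930: (88808 + 3314w) = 2930·(38 + w).
Rearranging, w·(3314 − 2930) = 2930·38 − 88808 = 22532, so w ≈ 22532/384 = 58.68.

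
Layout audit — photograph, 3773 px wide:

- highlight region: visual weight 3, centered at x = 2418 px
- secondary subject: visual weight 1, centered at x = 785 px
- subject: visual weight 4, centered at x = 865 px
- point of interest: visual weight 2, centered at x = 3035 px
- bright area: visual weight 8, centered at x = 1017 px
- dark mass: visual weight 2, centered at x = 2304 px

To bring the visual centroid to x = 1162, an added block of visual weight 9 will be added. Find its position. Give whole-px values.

With the added block, Σw becomes 3 + 1 + 4 + 2 + 8 + 2 + 9 = 29.
Along x: (30313 + 9·x) / 29 = 1162 (existing moment 3·2418 + 1·785 + 4·865 + 2·3035 + 8·1017 + 2·2304 = 30313) ⇒ x = (33698 − 30313) / 9 ≈ 376.11.

x ≈ 376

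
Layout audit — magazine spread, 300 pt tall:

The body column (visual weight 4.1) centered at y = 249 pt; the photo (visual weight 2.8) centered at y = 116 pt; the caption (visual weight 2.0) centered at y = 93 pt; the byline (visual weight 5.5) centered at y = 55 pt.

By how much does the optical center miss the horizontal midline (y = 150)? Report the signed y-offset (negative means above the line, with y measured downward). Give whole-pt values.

≈ -23 pt

Weights sum to 4.1 + 2.8 + 2.0 + 5.5 = 14.4.
Σw·y = 4.1·249 + 2.8·116 + 2.0·93 + 5.5·55 = 1834.2, so ȳ = 1834.2/14.4 ≈ 127.38.
Offset from y = 150: 127.38 − 150 ≈ -22.62.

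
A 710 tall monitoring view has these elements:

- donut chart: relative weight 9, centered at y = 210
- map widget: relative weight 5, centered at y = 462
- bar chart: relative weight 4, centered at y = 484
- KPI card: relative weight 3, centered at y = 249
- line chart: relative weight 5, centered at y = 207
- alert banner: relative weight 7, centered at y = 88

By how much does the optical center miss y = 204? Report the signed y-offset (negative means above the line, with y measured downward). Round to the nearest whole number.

≈ 55

Weights sum to 9 + 5 + 4 + 3 + 5 + 7 = 33.
Σw·y = 8534; ȳ = 8534/33 ≈ 258.61.
Difference: 258.61 − 204 ≈ 54.61.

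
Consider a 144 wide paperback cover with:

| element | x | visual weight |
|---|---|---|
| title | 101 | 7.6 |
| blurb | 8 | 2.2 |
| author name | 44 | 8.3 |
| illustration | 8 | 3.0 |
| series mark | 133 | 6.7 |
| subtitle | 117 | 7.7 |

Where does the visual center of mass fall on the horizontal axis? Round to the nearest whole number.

x ≈ 84

Total weight = 7.6 + 2.2 + 8.3 + 3.0 + 6.7 + 7.7 = 35.5.
x: (7.6·101 + 2.2·8 + 8.3·44 + 3.0·8 + 6.7·133 + 7.7·117) / 35.5 = 2966.4 / 35.5 ≈ 83.56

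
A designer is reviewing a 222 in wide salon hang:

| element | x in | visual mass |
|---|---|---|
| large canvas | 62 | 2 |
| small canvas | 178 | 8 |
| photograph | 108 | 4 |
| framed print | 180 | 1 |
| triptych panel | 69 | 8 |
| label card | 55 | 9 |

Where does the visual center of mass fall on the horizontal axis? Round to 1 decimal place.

Σw = 2 + 8 + 4 + 1 + 8 + 9 = 32.
Σw·x = 2·62 + 8·178 + 4·108 + 1·180 + 8·69 + 9·55 = 3207, so x̄ = 3207/32 ≈ 100.22.

x ≈ 100.2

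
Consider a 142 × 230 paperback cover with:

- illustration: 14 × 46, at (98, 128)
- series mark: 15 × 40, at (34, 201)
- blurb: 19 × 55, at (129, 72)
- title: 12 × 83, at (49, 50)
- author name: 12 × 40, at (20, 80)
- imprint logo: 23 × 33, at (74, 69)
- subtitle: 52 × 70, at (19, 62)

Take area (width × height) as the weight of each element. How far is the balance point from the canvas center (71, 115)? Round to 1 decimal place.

≈ 42.1

Taking area as weight: illustration 14·46 = 644, series mark 15·40 = 600, blurb 19·55 = 1045, title 12·83 = 996, author name 12·40 = 480, imprint logo 23·33 = 759, subtitle 52·70 = 3640. Sum 8164.
x: moment 402047 / weight 8164 ≈ 49.25
y: moment 644523 / weight 8164 ≈ 78.95
Offset from (71, 115): Δx ≈ -21.75, Δy ≈ -36.05; distance = √(Δx² + Δy²) ≈ 42.11.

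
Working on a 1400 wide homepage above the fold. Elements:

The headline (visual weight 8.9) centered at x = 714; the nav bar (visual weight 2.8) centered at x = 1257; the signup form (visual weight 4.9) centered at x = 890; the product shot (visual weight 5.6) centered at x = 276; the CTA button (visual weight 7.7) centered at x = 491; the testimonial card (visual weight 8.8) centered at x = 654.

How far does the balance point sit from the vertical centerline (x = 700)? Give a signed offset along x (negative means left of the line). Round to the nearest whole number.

≈ -46

Σw = 8.9 + 2.8 + 4.9 + 5.6 + 7.7 + 8.8 = 38.7.
Σw·x = 8.9·714 + 2.8·1257 + 4.9·890 + 5.6·276 + 7.7·491 + 8.8·654 = 25316.7, so x̄ = 25316.7/38.7 ≈ 654.18.
Against x = 700, that's 654.18 − 700 = -45.82.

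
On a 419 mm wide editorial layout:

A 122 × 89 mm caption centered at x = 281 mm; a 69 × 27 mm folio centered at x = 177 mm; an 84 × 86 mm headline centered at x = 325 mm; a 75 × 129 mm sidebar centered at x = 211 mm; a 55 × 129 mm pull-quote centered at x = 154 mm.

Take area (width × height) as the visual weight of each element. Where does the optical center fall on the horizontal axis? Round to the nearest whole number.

x ≈ 241

Areas → weights: caption 122·89 = 10858, folio 69·27 = 1863, headline 84·86 = 7224, sidebar 75·129 = 9675, pull-quote 55·129 = 7095; Σw = 36715.
Σw·x = 10858·281 + 1863·177 + 7224·325 + 9675·211 + 7095·154 = 8862704, so x̄ = 8862704/36715 ≈ 241.39.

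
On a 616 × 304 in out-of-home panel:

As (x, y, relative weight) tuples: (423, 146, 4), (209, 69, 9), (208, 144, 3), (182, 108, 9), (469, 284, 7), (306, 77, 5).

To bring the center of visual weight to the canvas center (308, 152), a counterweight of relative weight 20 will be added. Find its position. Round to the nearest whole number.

(345, 184)

With the counterweight, Σw becomes 4 + 9 + 3 + 9 + 7 + 5 + 20 = 57.
Along x: (10648 + 20·x) / 57 = 308 (existing moment 4·423 + 9·209 + 3·208 + 9·182 + 7·469 + 5·306 = 10648) ⇒ x = (17556 − 10648) / 20 ≈ 345.40.
Along y: (4982 + 20·y) / 57 = 152 (existing moment 4·146 + 9·69 + 3·144 + 9·108 + 7·284 + 5·77 = 4982) ⇒ y = (8664 − 4982) / 20 ≈ 184.10.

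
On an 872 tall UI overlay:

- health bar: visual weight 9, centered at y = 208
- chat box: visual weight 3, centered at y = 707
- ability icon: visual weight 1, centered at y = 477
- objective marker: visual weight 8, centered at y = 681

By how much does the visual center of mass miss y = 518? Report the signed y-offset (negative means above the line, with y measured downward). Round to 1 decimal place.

≈ -45.7

Σw = 9 + 3 + 1 + 8 = 21.
y: (9·208 + 3·707 + 1·477 + 8·681) / 21 = 9918 / 21 ≈ 472.29
Offset from y = 518: 472.29 − 518 ≈ -45.71.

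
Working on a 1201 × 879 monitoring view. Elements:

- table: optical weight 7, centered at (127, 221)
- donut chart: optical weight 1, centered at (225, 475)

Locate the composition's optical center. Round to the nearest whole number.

Σw = 7 + 1 = 8.
Σw·x = 7·127 + 1·225 = 1114, so x̄ = 1114/8 ≈ 139.25.
Σw·y = 7·221 + 1·475 = 2022, so ȳ = 2022/8 ≈ 252.75.

(139, 253)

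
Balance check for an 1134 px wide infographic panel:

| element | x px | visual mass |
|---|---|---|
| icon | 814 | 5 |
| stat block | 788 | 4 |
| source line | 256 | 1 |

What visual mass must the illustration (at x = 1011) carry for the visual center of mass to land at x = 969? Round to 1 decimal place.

w ≈ 52.7

Existing Σw = 10 (5 + 4 + 1); existing moment 5·814 + 4·788 + 1·256 = 7478.
For the centroid to hit 969: (7478 + w·1011) / (10 + w) = 969.
Rearranging, w·(1011 − 969) = 969·10 − 7478 = 2212, so w ≈ 2212/42 = 52.67.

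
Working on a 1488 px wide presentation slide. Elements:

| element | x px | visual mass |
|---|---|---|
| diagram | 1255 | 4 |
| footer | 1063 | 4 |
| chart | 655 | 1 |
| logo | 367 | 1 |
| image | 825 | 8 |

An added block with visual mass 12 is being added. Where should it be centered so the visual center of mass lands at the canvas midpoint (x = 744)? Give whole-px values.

With the added block, Σw becomes 4 + 4 + 1 + 1 + 8 + 12 = 30.
x: target moment 30×744 = 22320; current 4·1255 + 4·1063 + 1·655 + 1·367 + 8·825 = 16894; the added block supplies 5426, so x = 5426/12 ≈ 452.17.

x ≈ 452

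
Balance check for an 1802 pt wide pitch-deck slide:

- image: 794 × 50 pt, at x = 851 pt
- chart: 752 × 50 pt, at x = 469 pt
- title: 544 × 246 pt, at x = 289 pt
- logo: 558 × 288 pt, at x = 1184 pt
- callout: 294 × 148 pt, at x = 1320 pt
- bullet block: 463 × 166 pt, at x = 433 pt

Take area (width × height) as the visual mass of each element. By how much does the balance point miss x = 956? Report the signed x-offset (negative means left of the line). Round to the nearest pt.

≈ -202 pt

Taking area as weight: image 794·50 = 39700, chart 752·50 = 37600, title 544·246 = 133824, logo 558·288 = 160704, callout 294·148 = 43512, bullet block 463·166 = 76858. Sum 492198.
x: moment 371083126 / weight 492198 ≈ 753.93
Difference: 753.93 − 956 ≈ -202.07.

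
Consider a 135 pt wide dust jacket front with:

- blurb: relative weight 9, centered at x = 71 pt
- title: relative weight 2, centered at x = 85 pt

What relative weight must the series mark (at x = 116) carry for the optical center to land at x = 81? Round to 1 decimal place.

w ≈ 2.3

Fixed elements: Σw = 9 + 2 = 11, Σw·x = 9·71 + 2·85 = 809.
Balance at x = 81 requires (809 + w·116) / (11 + w) = 81.
Solving: w = (81·11 − 809) / (116 − 81) = 82 / 35 ≈ 2.34.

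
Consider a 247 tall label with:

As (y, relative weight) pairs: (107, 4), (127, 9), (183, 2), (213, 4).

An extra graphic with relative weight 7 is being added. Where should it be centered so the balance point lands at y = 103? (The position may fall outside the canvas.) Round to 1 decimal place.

New total weight: (4 + 9 + 2 + 4) + 7 = 26.
y: target moment 26×103 = 2678; current 4·107 + 9·127 + 2·183 + 4·213 = 2789; the extra graphic supplies -111, so y = -111/7 ≈ -15.86.

y ≈ -15.9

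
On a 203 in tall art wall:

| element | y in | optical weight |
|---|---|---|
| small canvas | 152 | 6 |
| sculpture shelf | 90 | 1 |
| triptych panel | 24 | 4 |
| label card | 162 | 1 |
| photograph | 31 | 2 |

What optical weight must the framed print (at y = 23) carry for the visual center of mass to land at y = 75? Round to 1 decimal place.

Existing Σw = 14 (6 + 1 + 4 + 1 + 2); existing moment 6·152 + 1·90 + 4·24 + 1·162 + 2·31 = 1322.
Set Σw·y/Σw = 75: (1322 + 23w) = 75·(14 + w).
Solving: w = (75·14 − 1322) / (23 − 75) = -272 / -52 ≈ 5.23.

w ≈ 5.2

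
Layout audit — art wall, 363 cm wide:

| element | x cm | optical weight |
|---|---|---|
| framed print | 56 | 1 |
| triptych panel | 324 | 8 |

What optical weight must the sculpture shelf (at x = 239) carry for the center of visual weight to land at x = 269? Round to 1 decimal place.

Existing Σw = 9 (1 + 8); existing moment 1·56 + 8·324 = 2648.
Set Σw·x/Σw = 269: (2648 + 239w) = 269·(9 + w).
Solving: w = (269·9 − 2648) / (239 − 269) = -227 / -30 ≈ 7.57.

w ≈ 7.6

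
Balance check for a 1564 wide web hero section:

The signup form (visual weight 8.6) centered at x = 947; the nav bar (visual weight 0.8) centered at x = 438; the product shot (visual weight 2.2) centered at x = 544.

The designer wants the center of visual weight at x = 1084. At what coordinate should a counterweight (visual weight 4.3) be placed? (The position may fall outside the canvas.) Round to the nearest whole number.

x ≈ 1754

New total weight: (8.6 + 0.8 + 2.2) + 4.3 = 15.9.
Along x: (9691.4 + 4.3·x) / 15.9 = 1084 (existing moment 8.6·947 + 0.8·438 + 2.2·544 = 9691.4) ⇒ x = (17235.6 − 9691.4) / 4.3 ≈ 1754.47.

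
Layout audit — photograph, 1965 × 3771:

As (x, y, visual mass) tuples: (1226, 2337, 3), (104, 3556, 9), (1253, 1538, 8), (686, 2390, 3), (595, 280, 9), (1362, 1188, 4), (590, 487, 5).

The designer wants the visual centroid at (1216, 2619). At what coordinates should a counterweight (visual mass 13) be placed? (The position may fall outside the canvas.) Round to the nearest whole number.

New total weight: (3 + 9 + 8 + 3 + 9 + 4 + 5) + 13 = 54.
x: target moment 54×1216 = 65664; current 3·1226 + 9·104 + 8·1253 + 3·686 + 9·595 + 4·1362 + 5·590 = 30449; the counterweight supplies 35215, so x = 35215/13 ≈ 2708.85.
y: target moment 54×2619 = 141426; current 3·2337 + 9·3556 + 8·1538 + 3·2390 + 9·280 + 4·1188 + 5·487 = 68196; the counterweight supplies 73230, so y = 73230/13 ≈ 5633.08.

(2709, 5633)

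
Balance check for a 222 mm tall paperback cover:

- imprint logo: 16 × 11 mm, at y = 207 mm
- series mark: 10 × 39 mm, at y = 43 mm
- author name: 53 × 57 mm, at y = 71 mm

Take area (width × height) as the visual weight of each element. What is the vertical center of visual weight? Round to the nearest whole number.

Taking area as weight: imprint logo 16·11 = 176, series mark 10·39 = 390, author name 53·57 = 3021. Sum 3587.
y-moment: 176·207 + 390·43 + 3021·71 = 267693; centroid 267693/3587 ≈ 74.63.

y ≈ 75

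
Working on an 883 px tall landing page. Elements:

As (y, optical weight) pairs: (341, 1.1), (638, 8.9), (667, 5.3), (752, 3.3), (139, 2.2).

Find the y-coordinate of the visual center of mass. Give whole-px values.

y ≈ 595

Weights sum to 1.1 + 8.9 + 5.3 + 3.3 + 2.2 = 20.8.
y: (1.1·341 + 8.9·638 + 5.3·667 + 3.3·752 + 2.2·139) / 20.8 = 12375.8 / 20.8 ≈ 594.99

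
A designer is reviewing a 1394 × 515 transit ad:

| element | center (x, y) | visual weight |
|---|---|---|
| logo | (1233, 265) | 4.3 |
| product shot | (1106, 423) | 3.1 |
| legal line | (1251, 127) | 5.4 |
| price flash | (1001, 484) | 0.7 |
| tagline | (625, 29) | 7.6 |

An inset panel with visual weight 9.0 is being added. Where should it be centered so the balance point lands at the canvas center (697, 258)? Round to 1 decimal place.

New total weight: (4.3 + 3.1 + 5.4 + 0.7 + 7.6) + 9.0 = 30.1.
Along x: (20936.6 + 9.0·x) / 30.1 = 697 (existing moment 4.3·1233 + 3.1·1106 + 5.4·1251 + 0.7·1001 + 7.6·625 = 20936.6) ⇒ x = (20979.7 − 20936.6) / 9.0 ≈ 4.79.
Along y: (3695.8 + 9.0·y) / 30.1 = 258 (existing moment 4.3·265 + 3.1·423 + 5.4·127 + 0.7·484 + 7.6·29 = 3695.8) ⇒ y = (7765.8 − 3695.8) / 9.0 ≈ 452.22.

(4.8, 452.2)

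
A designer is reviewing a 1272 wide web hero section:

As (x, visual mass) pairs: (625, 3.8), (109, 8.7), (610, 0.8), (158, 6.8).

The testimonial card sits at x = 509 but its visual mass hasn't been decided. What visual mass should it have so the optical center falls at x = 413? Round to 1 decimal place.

w ≈ 35.6

Existing Σw = 20.1 (3.8 + 8.7 + 0.8 + 6.8); existing moment 3.8·625 + 8.7·109 + 0.8·610 + 6.8·158 = 4885.7.
Balance at x = 413 requires (4885.7 + w·509) / (20.1 + w) = 413.
So w = (413·20.1 − 4885.7)/(509 − 413) = 3415.6/96 ≈ 35.58.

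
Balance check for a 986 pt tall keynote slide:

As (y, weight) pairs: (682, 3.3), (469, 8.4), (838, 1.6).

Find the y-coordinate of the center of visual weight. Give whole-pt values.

y ≈ 566

Weights sum to 3.3 + 8.4 + 1.6 = 13.3.
y-moment: 3.3·682 + 8.4·469 + 1.6·838 = 7531.0; centroid 7531.0/13.3 ≈ 566.24.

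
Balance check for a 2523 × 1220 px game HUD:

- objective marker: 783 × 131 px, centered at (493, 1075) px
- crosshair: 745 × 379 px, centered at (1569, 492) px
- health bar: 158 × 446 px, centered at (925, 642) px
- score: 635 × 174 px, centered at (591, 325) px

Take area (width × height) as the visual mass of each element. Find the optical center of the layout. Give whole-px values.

(1103, 584)

Taking area as weight: objective marker 783·131 = 102573, crosshair 745·379 = 282355, health bar 158·446 = 70468, score 635·174 = 110490. Sum 565886.
Σw·x = 102573·493 + 282355·1569 + 70468·925 + 110490·591 = 624065974, so x̄ = 624065974/565886 ≈ 1102.81.
Σw·y = 102573·1075 + 282355·492 + 70468·642 + 110490·325 = 330334341, so ȳ = 330334341/565886 ≈ 583.75.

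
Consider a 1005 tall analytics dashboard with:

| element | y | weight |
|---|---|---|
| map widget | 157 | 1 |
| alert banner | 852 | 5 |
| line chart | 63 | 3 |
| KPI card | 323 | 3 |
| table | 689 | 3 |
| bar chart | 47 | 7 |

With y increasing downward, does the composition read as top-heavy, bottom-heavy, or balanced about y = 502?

Weights sum to 1 + 5 + 3 + 3 + 3 + 7 = 22.
y: moment 7971 / weight 22 ≈ 362.32
Since 362.3 is above (smaller y than) 502, the composition reads top-heavy.

top-heavy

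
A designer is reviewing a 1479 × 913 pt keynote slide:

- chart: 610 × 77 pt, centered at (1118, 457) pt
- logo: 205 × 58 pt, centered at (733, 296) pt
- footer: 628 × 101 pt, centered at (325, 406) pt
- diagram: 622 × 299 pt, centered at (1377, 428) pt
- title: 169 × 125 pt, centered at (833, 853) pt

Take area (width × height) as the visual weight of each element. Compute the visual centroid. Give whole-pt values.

Taking area as weight: chart 610·77 = 46970, logo 205·58 = 11890, footer 628·101 = 63428, diagram 622·299 = 185978, title 169·125 = 21125. Sum 329391.
x-moment: 46970·1118 + 11890·733 + 63428·325 + 185978·1377 + 21125·833 = 355530761; centroid 355530761/329391 ≈ 1079.36.
y-moment: 46970·457 + 11890·296 + 63428·406 + 185978·428 + 21125·853 = 148354707; centroid 148354707/329391 ≈ 450.39.

(1079, 450)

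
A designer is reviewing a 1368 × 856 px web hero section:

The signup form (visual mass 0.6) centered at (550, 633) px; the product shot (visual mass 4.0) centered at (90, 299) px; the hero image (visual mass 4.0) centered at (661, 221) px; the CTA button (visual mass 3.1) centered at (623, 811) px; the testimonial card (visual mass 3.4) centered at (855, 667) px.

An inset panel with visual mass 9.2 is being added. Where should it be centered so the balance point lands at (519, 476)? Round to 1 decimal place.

With the inset panel, Σw becomes 0.6 + 4.0 + 4.0 + 3.1 + 3.4 + 9.2 = 24.3.
x: need Σw·x = 24.3·519 = 12611.7. Existing = 0.6·550 + 4.0·90 + 4.0·661 + 3.1·623 + 3.4·855 = 8172.3. Remainder 4439.4 / 9.2 ≈ 482.54.
y: need Σw·y = 24.3·476 = 11566.8. Existing = 0.6·633 + 4.0·299 + 4.0·221 + 3.1·811 + 3.4·667 = 7241.7. Remainder 4325.1 / 9.2 ≈ 470.12.

(482.5, 470.1)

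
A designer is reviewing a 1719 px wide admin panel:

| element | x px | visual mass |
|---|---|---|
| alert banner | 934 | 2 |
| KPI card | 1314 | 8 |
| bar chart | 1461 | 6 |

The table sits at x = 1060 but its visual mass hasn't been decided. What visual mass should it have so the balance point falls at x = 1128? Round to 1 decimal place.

Existing Σw = 16 (2 + 8 + 6); existing moment 2·934 + 8·1314 + 6·1461 = 21146.
Balance at x = 1128 requires (21146 + w·1060) / (16 + w) = 1128.
Solving: w = (1128·16 − 21146) / (1060 − 1128) = -3098 / -68 ≈ 45.56.

w ≈ 45.6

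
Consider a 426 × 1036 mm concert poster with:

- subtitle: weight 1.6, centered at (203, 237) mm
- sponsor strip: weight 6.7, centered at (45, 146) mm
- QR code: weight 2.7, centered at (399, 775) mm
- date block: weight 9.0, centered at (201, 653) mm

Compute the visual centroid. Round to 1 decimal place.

(175.6, 466.3)

Weights sum to 1.6 + 6.7 + 2.7 + 9.0 = 20.0.
Σw·x = 1.6·203 + 6.7·45 + 2.7·399 + 9.0·201 = 3512.6, so x̄ = 3512.6/20.0 ≈ 175.63.
Σw·y = 1.6·237 + 6.7·146 + 2.7·775 + 9.0·653 = 9326.9, so ȳ = 9326.9/20.0 ≈ 466.34.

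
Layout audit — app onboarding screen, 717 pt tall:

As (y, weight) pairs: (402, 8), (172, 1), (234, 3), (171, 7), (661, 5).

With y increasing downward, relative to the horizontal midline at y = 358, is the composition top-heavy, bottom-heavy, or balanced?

Σw = 8 + 1 + 3 + 7 + 5 = 24.
Σw·y = 8·402 + 1·172 + 3·234 + 7·171 + 5·661 = 8592, so ȳ = 8592/24 ≈ 358.00.
That equals the midline 358 — balanced.

balanced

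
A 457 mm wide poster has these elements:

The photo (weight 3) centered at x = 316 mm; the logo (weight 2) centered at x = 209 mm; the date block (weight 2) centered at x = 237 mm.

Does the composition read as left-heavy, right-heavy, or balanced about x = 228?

right-heavy

Σw = 3 + 2 + 2 = 7.
x: (3·316 + 2·209 + 2·237) / 7 = 1840 / 7 ≈ 262.86
262.9 vs midline 228 → right-heavy.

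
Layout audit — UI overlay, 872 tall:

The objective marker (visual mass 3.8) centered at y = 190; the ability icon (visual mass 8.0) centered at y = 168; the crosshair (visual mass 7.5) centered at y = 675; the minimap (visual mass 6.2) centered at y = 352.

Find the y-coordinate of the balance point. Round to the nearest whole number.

Σw = 3.8 + 8.0 + 7.5 + 6.2 = 25.5.
y: (3.8·190 + 8.0·168 + 7.5·675 + 6.2·352) / 25.5 = 9310.9 / 25.5 ≈ 365.13

y ≈ 365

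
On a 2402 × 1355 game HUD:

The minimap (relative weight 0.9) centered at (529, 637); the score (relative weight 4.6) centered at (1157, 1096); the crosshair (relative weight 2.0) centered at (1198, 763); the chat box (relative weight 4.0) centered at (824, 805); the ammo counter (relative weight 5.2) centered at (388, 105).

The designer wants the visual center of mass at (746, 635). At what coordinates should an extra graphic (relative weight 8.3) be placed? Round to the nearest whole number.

After adding the extra graphic, total weight = 0.9 + 4.6 + 2.0 + 4.0 + 5.2 + 8.3 = 25.0.
x: target moment 25.0×746 = 18650.0; current 0.9·529 + 4.6·1157 + 2.0·1198 + 4.0·824 + 5.2·388 = 13507.9; the extra graphic supplies 5142.1, so x = 5142.1/8.3 ≈ 619.53.
y: target moment 25.0×635 = 15875.0; current 0.9·637 + 4.6·1096 + 2.0·763 + 4.0·805 + 5.2·105 = 10906.9; the extra graphic supplies 4968.1, so y = 4968.1/8.3 ≈ 598.57.

(620, 599)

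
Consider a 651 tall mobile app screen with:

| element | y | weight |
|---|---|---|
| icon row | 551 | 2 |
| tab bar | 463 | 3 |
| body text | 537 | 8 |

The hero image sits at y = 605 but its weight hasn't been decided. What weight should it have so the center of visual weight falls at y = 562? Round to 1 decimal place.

w ≈ 12.1

Known weights sum to 2 + 3 + 8 = 13; their moment is 2·551 + 3·463 + 8·537 = 6787.
For the centroid to hit 562: (6787 + w·605) / (13 + w) = 562.
Solving: w = (562·13 − 6787) / (605 − 562) = 519 / 43 ≈ 12.07.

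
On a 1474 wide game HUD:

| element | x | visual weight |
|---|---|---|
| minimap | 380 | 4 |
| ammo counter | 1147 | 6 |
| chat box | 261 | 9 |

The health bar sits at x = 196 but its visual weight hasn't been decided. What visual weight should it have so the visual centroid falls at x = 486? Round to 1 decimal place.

w ≈ 5.2

Existing Σw = 19 (4 + 6 + 9); existing moment 4·380 + 6·1147 + 9·261 = 10751.
Set Σw·x/Σw = 486: (10751 + 196w) = 486·(19 + w).
Rearranging, w·(196 − 486) = 486·19 − 10751 = -1517, so w ≈ -1517/-290 = 5.23.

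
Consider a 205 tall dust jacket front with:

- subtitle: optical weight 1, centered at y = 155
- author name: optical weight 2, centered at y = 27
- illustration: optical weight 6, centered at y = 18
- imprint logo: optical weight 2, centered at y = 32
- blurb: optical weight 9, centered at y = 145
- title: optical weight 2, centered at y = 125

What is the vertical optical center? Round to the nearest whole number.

Weights sum to 1 + 2 + 6 + 2 + 9 + 2 = 22.
Σw·y = 1·155 + 2·27 + 6·18 + 2·32 + 9·145 + 2·125 = 1936, so ȳ = 1936/22 ≈ 88.00.

y ≈ 88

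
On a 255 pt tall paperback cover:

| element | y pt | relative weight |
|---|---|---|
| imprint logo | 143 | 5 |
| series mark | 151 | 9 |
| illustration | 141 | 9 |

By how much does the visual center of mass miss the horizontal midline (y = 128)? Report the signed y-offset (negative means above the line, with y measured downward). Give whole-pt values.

≈ 17 pt

Σw = 5 + 9 + 9 = 23.
y-moment: 5·143 + 9·151 + 9·141 = 3343; centroid 3343/23 ≈ 145.35.
Against y = 128, that's 145.35 − 128 = 17.35.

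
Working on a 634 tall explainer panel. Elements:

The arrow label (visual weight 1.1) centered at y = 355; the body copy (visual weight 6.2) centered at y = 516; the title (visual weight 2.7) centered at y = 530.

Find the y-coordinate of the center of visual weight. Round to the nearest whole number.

Weights sum to 1.1 + 6.2 + 2.7 = 10.0.
y: (1.1·355 + 6.2·516 + 2.7·530) / 10.0 = 5020.7 / 10.0 ≈ 502.07

y ≈ 502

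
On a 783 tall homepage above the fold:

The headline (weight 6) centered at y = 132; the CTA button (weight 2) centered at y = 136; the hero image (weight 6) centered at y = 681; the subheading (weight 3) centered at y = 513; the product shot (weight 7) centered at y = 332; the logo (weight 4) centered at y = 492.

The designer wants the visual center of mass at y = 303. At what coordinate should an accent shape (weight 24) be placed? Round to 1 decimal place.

With the accent shape, Σw becomes 6 + 2 + 6 + 3 + 7 + 4 + 24 = 52.
y: target moment 52×303 = 15756; current 6·132 + 2·136 + 6·681 + 3·513 + 7·332 + 4·492 = 10981; the accent shape supplies 4775, so y = 4775/24 ≈ 198.96.

y ≈ 199.0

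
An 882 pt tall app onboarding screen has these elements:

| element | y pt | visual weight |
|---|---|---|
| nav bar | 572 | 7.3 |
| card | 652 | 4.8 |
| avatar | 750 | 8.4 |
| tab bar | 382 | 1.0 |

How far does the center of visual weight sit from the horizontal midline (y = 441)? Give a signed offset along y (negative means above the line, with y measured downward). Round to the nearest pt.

Σw = 7.3 + 4.8 + 8.4 + 1.0 = 21.5.
Σw·y = 7.3·572 + 4.8·652 + 8.4·750 + 1.0·382 = 13987.2, so ȳ = 13987.2/21.5 ≈ 650.57.
Against y = 441, that's 650.57 − 441 = 209.57.

≈ 210 pt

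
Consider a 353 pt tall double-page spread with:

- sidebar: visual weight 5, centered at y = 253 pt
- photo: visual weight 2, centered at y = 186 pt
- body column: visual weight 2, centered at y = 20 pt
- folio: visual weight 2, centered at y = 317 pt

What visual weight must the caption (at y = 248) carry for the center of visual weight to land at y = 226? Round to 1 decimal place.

w ≈ 8.0

Known weights sum to 5 + 2 + 2 + 2 = 11; their moment is 5·253 + 2·186 + 2·20 + 2·317 = 2311.
Balance at y = 226 requires (2311 + w·248) / (11 + w) = 226.
So w = (226·11 − 2311)/(248 − 226) = 175/22 ≈ 7.95.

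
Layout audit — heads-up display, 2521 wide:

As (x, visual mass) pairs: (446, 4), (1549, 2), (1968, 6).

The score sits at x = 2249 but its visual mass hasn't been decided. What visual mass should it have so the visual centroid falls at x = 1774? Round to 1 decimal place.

w ≈ 9.7

Fixed elements: Σw = 4 + 2 + 6 = 12, Σw·x = 4·446 + 2·1549 + 6·1968 = 16690.
Set Σw·x/Σw = 1774: (16690 + 2249w) = 1774·(12 + w).
Solving: w = (1774·12 − 16690) / (2249 − 1774) = 4598 / 475 ≈ 9.68.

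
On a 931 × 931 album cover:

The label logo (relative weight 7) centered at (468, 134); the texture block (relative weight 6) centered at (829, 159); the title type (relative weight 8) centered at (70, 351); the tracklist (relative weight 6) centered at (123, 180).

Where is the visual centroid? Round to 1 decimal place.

(353.6, 214.1)

Total weight = 7 + 6 + 8 + 6 = 27.
x: (7·468 + 6·829 + 8·70 + 6·123) / 27 = 9548 / 27 ≈ 353.63
y: (7·134 + 6·159 + 8·351 + 6·180) / 27 = 5780 / 27 ≈ 214.07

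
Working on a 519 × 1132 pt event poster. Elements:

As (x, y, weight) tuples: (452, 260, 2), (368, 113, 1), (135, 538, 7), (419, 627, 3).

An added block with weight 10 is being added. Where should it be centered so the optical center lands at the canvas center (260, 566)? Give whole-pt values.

(251, 674)

New total weight: (2 + 1 + 7 + 3) + 10 = 23.
Along x: (3474 + 10·x) / 23 = 260 (existing moment 2·452 + 1·368 + 7·135 + 3·419 = 3474) ⇒ x = (5980 − 3474) / 10 ≈ 250.60.
Along y: (6280 + 10·y) / 23 = 566 (existing moment 2·260 + 1·113 + 7·538 + 3·627 = 6280) ⇒ y = (13018 − 6280) / 10 ≈ 673.80.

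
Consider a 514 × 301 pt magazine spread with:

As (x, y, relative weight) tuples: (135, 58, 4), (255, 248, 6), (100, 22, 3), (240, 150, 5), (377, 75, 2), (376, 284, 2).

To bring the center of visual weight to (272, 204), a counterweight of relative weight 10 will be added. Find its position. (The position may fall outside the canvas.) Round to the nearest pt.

With the counterweight, Σw becomes 4 + 6 + 3 + 5 + 2 + 2 + 10 = 32.
x: target moment 32×272 = 8704; current 4·135 + 6·255 + 3·100 + 5·240 + 2·377 + 2·376 = 5076; the counterweight supplies 3628, so x = 3628/10 ≈ 362.80.
y: target moment 32×204 = 6528; current 4·58 + 6·248 + 3·22 + 5·150 + 2·75 + 2·284 = 3254; the counterweight supplies 3274, so y = 3274/10 ≈ 327.40.

(363, 327)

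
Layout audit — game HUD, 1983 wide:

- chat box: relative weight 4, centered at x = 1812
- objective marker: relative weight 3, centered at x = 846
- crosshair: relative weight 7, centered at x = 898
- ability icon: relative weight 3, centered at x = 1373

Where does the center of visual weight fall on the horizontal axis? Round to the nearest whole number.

x ≈ 1188

Σw = 4 + 3 + 7 + 3 = 17.
x: (4·1812 + 3·846 + 7·898 + 3·1373) / 17 = 20191 / 17 ≈ 1187.71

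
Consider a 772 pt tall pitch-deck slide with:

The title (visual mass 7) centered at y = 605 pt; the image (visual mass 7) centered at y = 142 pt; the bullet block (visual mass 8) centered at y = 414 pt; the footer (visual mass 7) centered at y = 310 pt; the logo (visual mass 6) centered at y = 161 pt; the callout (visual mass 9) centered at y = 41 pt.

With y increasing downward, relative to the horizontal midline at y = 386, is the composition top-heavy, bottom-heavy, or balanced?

Total weight = 7 + 7 + 8 + 7 + 6 + 9 = 44.
y: moment 12046 / weight 44 ≈ 273.77
273.8 vs midline 386 → top-heavy.

top-heavy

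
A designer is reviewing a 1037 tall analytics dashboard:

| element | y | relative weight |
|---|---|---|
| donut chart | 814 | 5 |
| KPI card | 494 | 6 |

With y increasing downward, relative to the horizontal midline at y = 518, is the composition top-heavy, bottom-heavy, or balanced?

Total weight = 5 + 6 = 11.
Σw·y = 5·814 + 6·494 = 7034, so ȳ = 7034/11 ≈ 639.45.
Since 639.5 is below (larger y than) 518, the composition reads bottom-heavy.

bottom-heavy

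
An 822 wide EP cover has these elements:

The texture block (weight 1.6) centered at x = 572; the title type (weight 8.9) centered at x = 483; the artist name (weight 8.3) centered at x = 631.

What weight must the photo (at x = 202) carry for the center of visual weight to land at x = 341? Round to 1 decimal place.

w ≈ 29.1

Existing Σw = 18.8 (1.6 + 8.9 + 8.3); existing moment 1.6·572 + 8.9·483 + 8.3·631 = 10451.2.
Set Σw·x/Σw = 341: (10451.2 + 202w) = 341·(18.8 + w).
Solving: w = (341·18.8 − 10451.2) / (202 − 341) = -4040.4 / -139 ≈ 29.07.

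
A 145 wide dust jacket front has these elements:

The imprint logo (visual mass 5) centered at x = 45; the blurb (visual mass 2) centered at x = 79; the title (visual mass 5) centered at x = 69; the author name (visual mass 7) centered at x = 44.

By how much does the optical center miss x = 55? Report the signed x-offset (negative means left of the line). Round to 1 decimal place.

Total weight = 5 + 2 + 5 + 7 = 19.
Σw·x = 5·45 + 2·79 + 5·69 + 7·44 = 1036, so x̄ = 1036/19 ≈ 54.53.
Difference: 54.53 − 55 ≈ -0.47.

≈ -0.5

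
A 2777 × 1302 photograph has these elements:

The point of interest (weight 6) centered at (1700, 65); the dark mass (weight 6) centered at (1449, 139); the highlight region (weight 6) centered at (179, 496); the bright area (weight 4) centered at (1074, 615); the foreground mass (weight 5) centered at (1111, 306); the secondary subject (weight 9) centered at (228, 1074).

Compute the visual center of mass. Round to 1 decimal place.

(885.3, 496.0)

Total weight = 6 + 6 + 6 + 4 + 5 + 9 = 36.
x: moment 31871 / weight 36 ≈ 885.31
y: moment 17856 / weight 36 ≈ 496.00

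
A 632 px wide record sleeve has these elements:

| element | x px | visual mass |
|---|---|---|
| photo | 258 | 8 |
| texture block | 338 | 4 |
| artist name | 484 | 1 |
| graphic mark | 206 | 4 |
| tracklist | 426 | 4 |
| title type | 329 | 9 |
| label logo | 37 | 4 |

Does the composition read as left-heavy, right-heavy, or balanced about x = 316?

Σw = 8 + 4 + 1 + 4 + 4 + 9 + 4 = 34.
Σw·x = 9537; x̄ = 9537/34 ≈ 280.50.
Since 280.5 is left of 316, the composition reads left-heavy.

left-heavy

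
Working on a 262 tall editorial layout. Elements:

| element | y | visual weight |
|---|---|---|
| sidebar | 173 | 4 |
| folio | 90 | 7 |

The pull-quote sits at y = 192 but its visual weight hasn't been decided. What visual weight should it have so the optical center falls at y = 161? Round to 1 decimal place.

Fixed elements: Σw = 4 + 7 = 11, Σw·y = 4·173 + 7·90 = 1322.
Set Σw·y/Σw = 161: (1322 + 192w) = 161·(11 + w).
Rearranging, w·(192 − 161) = 161·11 − 1322 = 449, so w ≈ 449/31 = 14.48.

w ≈ 14.5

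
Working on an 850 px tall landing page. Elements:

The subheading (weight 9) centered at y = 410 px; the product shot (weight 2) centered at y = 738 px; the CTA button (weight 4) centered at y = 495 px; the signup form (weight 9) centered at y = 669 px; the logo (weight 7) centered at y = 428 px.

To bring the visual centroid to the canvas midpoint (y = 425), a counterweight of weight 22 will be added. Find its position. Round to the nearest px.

y ≈ 289

With the counterweight, Σw becomes 9 + 2 + 4 + 9 + 7 + 22 = 53.
y: target moment 53×425 = 22525; current 9·410 + 2·738 + 4·495 + 9·669 + 7·428 = 16163; the counterweight supplies 6362, so y = 6362/22 ≈ 289.18.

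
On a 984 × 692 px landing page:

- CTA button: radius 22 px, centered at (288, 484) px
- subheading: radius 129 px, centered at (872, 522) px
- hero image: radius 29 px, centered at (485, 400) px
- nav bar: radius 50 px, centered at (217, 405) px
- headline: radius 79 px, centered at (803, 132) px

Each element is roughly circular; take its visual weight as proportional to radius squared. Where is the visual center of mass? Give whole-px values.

(772, 415)

Weights ∝ r²: CTA button 22² = 484, subheading 129² = 16641, hero image 29² = 841, nav bar 50² = 2500, headline 79² = 6241; Σw = 26707.
x: (484·288 + 16641·872 + 841·485 + 2500·217 + 6241·803) / 26707 = 20612252 / 26707 ≈ 771.79
y: (484·484 + 16641·522 + 841·400 + 2500·405 + 6241·132) / 26707 = 11093570 / 26707 ≈ 415.38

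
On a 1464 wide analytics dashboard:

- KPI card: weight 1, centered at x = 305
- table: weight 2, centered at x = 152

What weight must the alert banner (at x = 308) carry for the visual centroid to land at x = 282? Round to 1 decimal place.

w ≈ 9.1

Existing Σw = 3 (1 + 2); existing moment 1·305 + 2·152 = 609.
For the centroid to hit 282: (609 + w·308) / (3 + w) = 282.
So w = (282·3 − 609)/(308 − 282) = 237/26 ≈ 9.12.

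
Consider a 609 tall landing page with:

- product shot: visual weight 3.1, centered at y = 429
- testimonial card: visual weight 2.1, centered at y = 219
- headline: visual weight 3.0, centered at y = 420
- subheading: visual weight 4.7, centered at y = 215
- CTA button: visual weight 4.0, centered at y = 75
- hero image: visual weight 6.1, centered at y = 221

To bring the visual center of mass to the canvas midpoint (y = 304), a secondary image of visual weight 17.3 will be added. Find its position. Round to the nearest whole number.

New total weight: (3.1 + 2.1 + 3.0 + 4.7 + 4.0 + 6.1) + 17.3 = 40.3.
Along y: (5708.4 + 17.3·y) / 40.3 = 304 (existing moment 3.1·429 + 2.1·219 + 3.0·420 + 4.7·215 + 4.0·75 + 6.1·221 = 5708.4) ⇒ y = (12251.2 − 5708.4) / 17.3 ≈ 378.20.

y ≈ 378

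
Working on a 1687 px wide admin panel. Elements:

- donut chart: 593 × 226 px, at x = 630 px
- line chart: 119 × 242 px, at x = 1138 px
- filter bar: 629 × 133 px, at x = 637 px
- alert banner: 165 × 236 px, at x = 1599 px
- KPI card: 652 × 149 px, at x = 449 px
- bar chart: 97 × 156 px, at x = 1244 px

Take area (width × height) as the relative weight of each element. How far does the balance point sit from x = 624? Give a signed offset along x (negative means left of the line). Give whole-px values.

Taking area as weight: donut chart 593·226 = 134018, line chart 119·242 = 28798, filter bar 629·133 = 83657, alert banner 165·236 = 38940, KPI card 652·149 = 97148, bar chart 97·156 = 15132. Sum 397693.
x: moment 295201693 / weight 397693 ≈ 742.29
Against x = 624, that's 742.29 − 624 = 118.29.

≈ 118 px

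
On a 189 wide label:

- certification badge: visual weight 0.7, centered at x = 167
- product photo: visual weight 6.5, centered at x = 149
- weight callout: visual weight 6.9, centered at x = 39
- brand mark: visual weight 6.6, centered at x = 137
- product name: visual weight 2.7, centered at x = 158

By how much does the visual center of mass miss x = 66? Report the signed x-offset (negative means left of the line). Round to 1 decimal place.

≈ 48.8

Σw = 0.7 + 6.5 + 6.9 + 6.6 + 2.7 = 23.4.
x: (0.7·167 + 6.5·149 + 6.9·39 + 6.6·137 + 2.7·158) / 23.4 = 2685.3 / 23.4 ≈ 114.76
Offset from x = 66: 114.76 − 66 ≈ 48.76.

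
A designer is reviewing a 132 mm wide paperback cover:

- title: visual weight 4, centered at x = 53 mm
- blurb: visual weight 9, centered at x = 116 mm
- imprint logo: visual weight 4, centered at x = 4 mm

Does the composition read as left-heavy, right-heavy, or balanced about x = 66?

Σw = 4 + 9 + 4 = 17.
x: (4·53 + 9·116 + 4·4) / 17 = 1272 / 17 ≈ 74.82
74.8 vs midline 66 → right-heavy.

right-heavy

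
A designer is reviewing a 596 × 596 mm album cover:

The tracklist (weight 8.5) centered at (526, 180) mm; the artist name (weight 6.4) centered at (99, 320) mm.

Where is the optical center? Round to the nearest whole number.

Σw = 8.5 + 6.4 = 14.9.
Σw·x = 8.5·526 + 6.4·99 = 5104.6, so x̄ = 5104.6/14.9 ≈ 342.59.
Σw·y = 8.5·180 + 6.4·320 = 3578.0, so ȳ = 3578.0/14.9 ≈ 240.13.

(343, 240)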